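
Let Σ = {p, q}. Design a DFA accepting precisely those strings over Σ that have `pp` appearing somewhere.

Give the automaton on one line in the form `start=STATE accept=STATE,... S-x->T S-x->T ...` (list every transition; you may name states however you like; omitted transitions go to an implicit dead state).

start=S0 accept=S2 S0-p->S1 S0-q->S0 S1-p->S2 S1-q->S0 S2-p->S2 S2-q->S2

States S0..S1 record the length of the longest prefix of `pp` that matches the current input suffix. Reaching S2 means `pp` has been seen, and we stay there forever. Accept from S2.
3 states suffice.
        p   q  
>  S0   S1  S0 
   S1   S2  S0 
 * S2   S2  S2 
(> = start, * = accepting)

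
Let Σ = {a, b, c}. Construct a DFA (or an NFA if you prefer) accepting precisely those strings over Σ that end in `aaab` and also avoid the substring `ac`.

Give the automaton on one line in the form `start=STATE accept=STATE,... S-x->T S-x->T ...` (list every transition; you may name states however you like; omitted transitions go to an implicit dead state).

start=q0 accept=q5 q0-a->q1 q0-b->q0 q0-c->q0 q1-a->q2 q1-b->q0 q1-c->q3 q2-a->q4 q2-b->q0 q2-c->q3 q3-a->q3 q3-b->q3 q3-c->q3 q4-a->q4 q4-b->q5 q4-c->q3 q5-a->q1 q5-b->q0 q5-c->q0

Handle the two conditions separately and then intersect. The first has 5 states tracking how much of the suffix `aaab` has currently been matched; the second has 3 states tracking partial matches of the forbidden pattern `ac`. A product state is a pair (one from each), accepting exactly when both do. After merging equivalent states the machine shrinks.
6 states suffice.
        a   b   c  
>  q0   q1  q0  q0 
   q1   q2  q0  q3 
   q2   q4  q0  q3 
   q3   q3  q3  q3 
   q4   q4  q5  q3 
 * q5   q1  q0  q0 
(> = start, * = accepting)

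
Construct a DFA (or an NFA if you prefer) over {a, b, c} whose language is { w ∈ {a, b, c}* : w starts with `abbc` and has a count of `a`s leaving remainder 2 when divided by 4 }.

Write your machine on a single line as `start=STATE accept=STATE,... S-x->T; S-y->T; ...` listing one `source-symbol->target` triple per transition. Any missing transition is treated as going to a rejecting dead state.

Build one automaton per condition and run them in lockstep. The first has 6 states tracking whether the input so far still matches the prefix `abbc`; the second has 4 states tracking the count of `a`s modulo 4. A product state is a pair (one from each), accepting exactly when both do.
A 12-state machine:
          a    b    c  
>  S0     S1   S2   S2 
   S1     S3   S4   S5 
   S2     S5   S2   S2 
   S3     S6   S3   S3 
   S4     S3   S7   S5 
   S5     S3   S5   S5 
   S6     S2   S6   S6 
   S7     S3   S5   S8 
   S8     S9   S8   S8 
 * S9    S10   S9   S9 
   S10   S11  S10  S10 
   S11    S8  S11  S11 
(> = start, * = accepting)

start=S0; accept=S9; S0-a->S1; S0-b->S2; S0-c->S2; S1-a->S3; S1-b->S4; S1-c->S5; S2-a->S5; S2-b->S2; S2-c->S2; S3-a->S6; S3-b->S3; S3-c->S3; S4-a->S3; S4-b->S7; S4-c->S5; S5-a->S3; S5-b->S5; S5-c->S5; S6-a->S2; S6-b->S6; S6-c->S6; S7-a->S3; S7-b->S5; S7-c->S8; S8-a->S9; S8-b->S8; S8-c->S8; S9-a->S10; S9-b->S9; S9-c->S9; S10-a->S11; S10-b->S10; S10-c->S10; S11-a->S8; S11-b->S11; S11-c->S11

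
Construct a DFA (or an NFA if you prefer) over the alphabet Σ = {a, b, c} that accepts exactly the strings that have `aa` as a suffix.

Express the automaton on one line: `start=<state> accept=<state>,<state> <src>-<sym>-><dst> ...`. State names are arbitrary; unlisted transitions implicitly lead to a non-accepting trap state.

start=s0 accept=s2 s0-a->s1 s0-b->s0 s0-c->s0 s1-a->s2 s1-b->s0 s1-c->s0 s2-a->s2 s2-b->s0 s2-c->s0

Remember how much of `aa` the current input suffix matches. State s0 means no match yet; s1 means the last symbol is `a`; s2 means the last 2 symbols are `aa`. Only s2 accepts. On a mismatch, fall back to the longest proper suffix that is still a prefix of `aa`.
3 states suffice.
        a   b   c  
>  s0   s1  s0  s0 
   s1   s2  s0  s0 
 * s2   s2  s0  s0 
(> = start, * = accepting)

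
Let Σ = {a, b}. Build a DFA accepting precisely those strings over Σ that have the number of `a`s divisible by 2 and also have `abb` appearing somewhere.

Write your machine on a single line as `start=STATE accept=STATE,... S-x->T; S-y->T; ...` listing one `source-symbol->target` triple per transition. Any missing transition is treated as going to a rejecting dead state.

Run two small machines in parallel and take their product. The first has 2 states tracking the count of `a`s modulo 2; the second has 4 states tracking whether and how much of `abb` has been seen. A product state is a pair (one from each), accepting exactly when both do.
With 7 states:
        a   b  
>  S0   S1  S0 
   S1   S2  S3 
   S2   S1  S4 
   S3   S2  S5 
   S4   S1  S6 
   S5   S6  S5 
 * S6   S5  S6 
(> = start, * = accepting)

start=S0; accept=S6; S0-a->S1; S0-b->S0; S1-a->S2; S1-b->S3; S2-a->S1; S2-b->S4; S3-a->S2; S3-b->S5; S4-a->S1; S4-b->S6; S5-a->S6; S5-b->S5; S6-a->S5; S6-b->S6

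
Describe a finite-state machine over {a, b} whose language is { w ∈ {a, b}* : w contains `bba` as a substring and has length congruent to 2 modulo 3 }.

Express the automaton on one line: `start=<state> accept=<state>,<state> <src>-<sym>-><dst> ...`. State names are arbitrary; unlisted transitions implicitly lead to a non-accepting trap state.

Handle the two conditions separately and then intersect. One (4 states) tracks whether and how much of `bba` has been seen; the other (3 states) tracks the input length modulo 3. Each combined state is a pair, one component from each; accept when both components accept.
12 states suffice.
          a    b  
>  s0     s1   s2 
   s1     s3   s4 
   s2     s3   s5 
   s3     s0   s6 
   s4     s0   s7 
   s5     s8   s7 
   s6     s1   s9 
   s7    s10   s9 
   s8    s10  s10 
   s9    s11   s5 
   s10   s11  s11 
 * s11    s8   s8 
(> = start, * = accepting)

start=s0 accept=s11 s0-a->s1 s0-b->s2 s1-a->s3 s1-b->s4 s2-a->s3 s2-b->s5 s3-a->s0 s3-b->s6 s4-a->s0 s4-b->s7 s5-a->s8 s5-b->s7 s6-a->s1 s6-b->s9 s7-a->s10 s7-b->s9 s8-a->s10 s8-b->s10 s9-a->s11 s9-b->s5 s10-a->s11 s10-b->s11 s11-a->s8 s11-b->s8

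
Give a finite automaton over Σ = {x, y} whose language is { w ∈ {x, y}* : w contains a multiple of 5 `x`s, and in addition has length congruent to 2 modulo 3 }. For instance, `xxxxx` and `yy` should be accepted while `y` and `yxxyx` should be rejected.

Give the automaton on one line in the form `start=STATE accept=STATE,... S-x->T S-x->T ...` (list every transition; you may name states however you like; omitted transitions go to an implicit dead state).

Handle the two conditions separately and then intersect. The first has 5 states tracking the count of `x`s modulo 5; the second has 3 states tracking the input length modulo 3. A product state is a pair (one from each), accepting exactly when both do.
15 states suffice.
          x    y  
>  s0     s1   s2 
   s1     s3   s4 
   s2     s4   s5 
   s3     s6   s7 
   s4     s7   s8 
 * s5     s8   s0 
   s6     s9  s10 
   s7    s10  s11 
   s8    s11   s1 
   s9     s5  s12 
   s10   s12  s13 
   s11   s13   s3 
   s12    s0  s14 
   s13   s14   s6 
   s14    s2   s9 
(> = start, * = accepting)

start=s0 accept=s5 s0-x->s1 s0-y->s2 s1-x->s3 s1-y->s4 s2-x->s4 s2-y->s5 s3-x->s6 s3-y->s7 s4-x->s7 s4-y->s8 s5-x->s8 s5-y->s0 s6-x->s9 s6-y->s10 s7-x->s10 s7-y->s11 s8-x->s11 s8-y->s1 s9-x->s5 s9-y->s12 s10-x->s12 s10-y->s13 s11-x->s13 s11-y->s3 s12-x->s0 s12-y->s14 s13-x->s14 s13-y->s6 s14-x->s2 s14-y->s9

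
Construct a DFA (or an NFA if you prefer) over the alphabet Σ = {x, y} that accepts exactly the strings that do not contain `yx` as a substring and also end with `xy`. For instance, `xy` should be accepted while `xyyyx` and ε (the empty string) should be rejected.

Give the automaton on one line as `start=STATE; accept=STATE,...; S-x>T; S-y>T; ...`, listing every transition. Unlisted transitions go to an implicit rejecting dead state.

start=S0; accept=S3; S0-x>S1; S0-y>S2; S1-x>S1; S1-y>S3; S2-x>S4; S2-y>S2; S3-x>S4; S3-y>S2; S4-x>S4; S4-y>S5; S5-x>S4; S5-y>S6; S6-x>S4; S6-y>S6

Build one automaton per condition and run them in lockstep. One (3 states) tracks partial matches of the forbidden pattern `yx`; the other (3 states) tracks how much of the suffix `xy` has currently been matched. Each combined state is a pair, one component from each; accept when both components accept.
With 7 states:
        x   y  
>  S0   S1  S2 
   S1   S1  S3 
   S2   S4  S2 
 * S3   S4  S2 
   S4   S4  S5 
   S5   S4  S6 
   S6   S4  S6 
(> = start, * = accepting)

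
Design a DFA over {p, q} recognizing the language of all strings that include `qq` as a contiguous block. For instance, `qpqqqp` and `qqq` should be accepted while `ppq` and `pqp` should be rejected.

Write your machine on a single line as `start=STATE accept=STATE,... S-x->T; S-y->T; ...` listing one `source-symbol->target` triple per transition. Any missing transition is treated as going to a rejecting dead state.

start=s0; accept=s2; s0-p->s0; s0-q->s1; s1-p->s0; s1-q->s2; s2-p->s2; s2-q->s2

States s0..s1 record the length of the longest prefix of `qq` that matches the current input suffix. Reaching s2 means `qq` has been seen, and we stay there forever. Accept from s2.
3 states suffice.
        p   q  
>  s0   s0  s1 
   s1   s0  s2 
 * s2   s2  s2 
(> = start, * = accepting)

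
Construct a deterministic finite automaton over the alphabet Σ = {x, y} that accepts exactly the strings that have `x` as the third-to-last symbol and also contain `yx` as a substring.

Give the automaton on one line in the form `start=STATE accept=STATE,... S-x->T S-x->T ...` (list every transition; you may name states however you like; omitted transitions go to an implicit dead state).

start=s0 accept=s5,s8,s9,s10 s0-x->s1 s0-y->s2 s1-x->s1 s1-y->s3 s2-x->s4 s2-y->s2 s3-x->s5 s3-y->s2 s4-x->s6 s4-y->s7 s5-x->s6 s5-y->s7 s6-x->s8 s6-y->s9 s7-x->s5 s7-y->s10 s8-x->s8 s8-y->s9 s9-x->s5 s9-y->s10 s10-x->s4 s10-y->s2

Handle the two conditions separately and then intersect. One (15 states) tracks the last 3 symbols read; the other (3 states) tracks whether and how much of `yx` has been seen. Each combined state is a pair, one component from each; accept when both components accept. Minimizing collapses redundant product states.
11 states suffice.
          x    y  
>  s0     s1   s2 
   s1     s1   s3 
   s2     s4   s2 
   s3     s5   s2 
   s4     s6   s7 
 * s5     s6   s7 
   s6     s8   s9 
   s7     s5  s10 
 * s8     s8   s9 
 * s9     s5  s10 
 * s10    s4   s2 
(> = start, * = accepting)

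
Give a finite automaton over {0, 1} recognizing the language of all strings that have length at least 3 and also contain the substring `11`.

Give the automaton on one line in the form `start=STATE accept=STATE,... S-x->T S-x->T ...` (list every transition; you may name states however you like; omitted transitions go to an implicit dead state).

Build one automaton per condition and run them in lockstep. The first has 5 states tracking the input length, saturating at 4; the second has 3 states tracking whether and how much of `11` has been seen. A product state is a pair (one from each), accepting exactly when both do. Minimizing collapses redundant product states.
With 6 states:
        0   1  
>  q0   q1  q2 
   q1   q1  q3 
   q2   q1  q4 
   q3   q1  q5 
   q4   q5  q5 
 * q5   q5  q5 
(> = start, * = accepting)

start=q0 accept=q5 q0-0->q1 q0-1->q2 q1-0->q1 q1-1->q3 q2-0->q1 q2-1->q4 q3-0->q1 q3-1->q5 q4-0->q5 q4-1->q5 q5-0->q5 q5-1->q5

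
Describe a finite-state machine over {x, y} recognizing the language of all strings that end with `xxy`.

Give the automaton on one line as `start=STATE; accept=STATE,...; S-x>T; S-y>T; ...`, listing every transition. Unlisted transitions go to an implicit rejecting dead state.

start=s0; accept=s3; s0-x>s1; s0-y>s0; s1-x>s2; s1-y>s0; s2-x>s2; s2-y>s3; s3-x>s1; s3-y>s0

Let each state record the length of the longest suffix of the input read so far that is also a prefix of `xxy`. s1 means the last symbol is `x`; s2 means the last 2 symbols are `xx`; s3 means the last 3 symbols are `xxy`. Accept only at s3, where the string currently ends in `xxy`.
        x   y  
>  s0   s1  s0 
   s1   s2  s0 
   s2   s2  s3 
 * s3   s1  s0 
(> = start, * = accepting)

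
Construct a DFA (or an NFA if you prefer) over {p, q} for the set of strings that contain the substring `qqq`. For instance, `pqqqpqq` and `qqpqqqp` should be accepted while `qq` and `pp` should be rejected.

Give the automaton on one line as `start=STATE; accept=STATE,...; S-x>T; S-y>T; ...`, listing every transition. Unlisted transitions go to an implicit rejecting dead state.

start=A; accept=D; A-p>A; A-q>B; B-p>A; B-q>C; C-p>A; C-q>D; D-p>D; D-q>D

States A..C record the length of the longest prefix of `qqq` that matches the current input suffix. Reaching D means `qqq` has been seen, and we stay there forever. Accept from D.
       p  q 
>  A   A  B 
   B   A  C 
   C   A  D 
 * D   D  D 
(> = start, * = accepting)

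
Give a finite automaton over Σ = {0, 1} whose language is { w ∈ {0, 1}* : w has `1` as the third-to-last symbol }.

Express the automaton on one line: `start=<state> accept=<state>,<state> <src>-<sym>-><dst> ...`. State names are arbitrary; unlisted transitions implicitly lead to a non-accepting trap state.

Because acceptance depends on a position counted from the end, the machine has to buffer the most recent 3 symbols. Make each state the string of the last up-to-3 symbols read; on input `x` shift the window left and append `x`. Accept when the buffered window has length 3 and begins with `1`.
With 15 states:
          0    1  
>  q0     q1   q2 
   q1     q3   q4 
   q2     q5   q6 
   q3     q7   q8 
   q4     q9  q10 
   q5    q11  q12 
   q6    q13  q14 
   q7     q7   q8 
   q8     q9  q10 
   q9    q11  q12 
   q10   q13  q14 
 * q11    q7   q8 
 * q12    q9  q10 
 * q13   q11  q12 
 * q14   q13  q14 
(> = start, * = accepting)

start=q0 accept=q11,q12,q13,q14 q0-0->q1 q0-1->q2 q1-0->q3 q1-1->q4 q2-0->q5 q2-1->q6 q3-0->q7 q3-1->q8 q4-0->q9 q4-1->q10 q5-0->q11 q5-1->q12 q6-0->q13 q6-1->q14 q7-0->q7 q7-1->q8 q8-0->q9 q8-1->q10 q9-0->q11 q9-1->q12 q10-0->q13 q10-1->q14 q11-0->q7 q11-1->q8 q12-0->q9 q12-1->q10 q13-0->q11 q13-1->q12 q14-0->q13 q14-1->q14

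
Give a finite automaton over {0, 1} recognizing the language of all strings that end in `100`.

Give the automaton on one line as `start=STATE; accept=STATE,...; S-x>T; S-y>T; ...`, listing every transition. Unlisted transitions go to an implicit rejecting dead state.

start=S0; accept=S3; S0-0>S0; S0-1>S1; S1-0>S2; S1-1>S1; S2-0>S3; S2-1>S1; S3-0>S0; S3-1>S1

Remember how much of `100` the current input suffix matches. State S0 means no match yet; S1 means the last symbol is `1`; S2 means the last 2 symbols are `10`; S3 means the last 3 symbols are `100`. Only S3 accepts. On a mismatch, fall back to the longest proper suffix that is still a prefix of `100`.
4 states suffice.
        0   1  
>  S0   S0  S1 
   S1   S2  S1 
   S2   S3  S1 
 * S3   S0  S1 
(> = start, * = accepting)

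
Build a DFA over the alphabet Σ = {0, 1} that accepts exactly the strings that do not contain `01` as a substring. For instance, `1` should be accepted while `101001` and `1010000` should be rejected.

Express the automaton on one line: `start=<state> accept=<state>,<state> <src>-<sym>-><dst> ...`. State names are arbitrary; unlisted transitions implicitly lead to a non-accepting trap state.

start=q0 accept=q0,q1 q0-0->q1 q0-1->q0 q1-0->q1 q1-1->q2 q2-0->q2 q2-1->q2

Track partial matches of the forbidden pattern `01`. State q2 is a dead state reached once `01` has occurred; every other state accepts. q0 means no part of `01` is currently matched.
With 3 states:
        0   1  
>* q0   q1  q0 
 * q1   q1  q2 
   q2   q2  q2 
(> = start, * = accepting)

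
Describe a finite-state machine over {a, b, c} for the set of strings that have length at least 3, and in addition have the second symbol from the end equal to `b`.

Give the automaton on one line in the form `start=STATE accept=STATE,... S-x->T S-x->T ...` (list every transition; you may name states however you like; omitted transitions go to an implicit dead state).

start=S0 accept=S3,S4 S0-a->S1 S0-b->S1 S0-c->S1 S1-a->S1 S1-b->S2 S1-c->S1 S2-a->S3 S2-b->S4 S2-c->S3 S3-a->S1 S3-b->S2 S3-c->S1 S4-a->S3 S4-b->S4 S4-c->S3

Run two small machines in parallel and take their product. One (5 states) tracks the input length, saturating at 4; the other (13 states) tracks the last 2 symbols read. Each combined state is a pair, one component from each; accept when both components accept. After merging equivalent states the machine shrinks.
5 states suffice.
        a   b   c  
>  S0   S1  S1  S1 
   S1   S1  S2  S1 
   S2   S3  S4  S3 
 * S3   S1  S2  S1 
 * S4   S3  S4  S3 
(> = start, * = accepting)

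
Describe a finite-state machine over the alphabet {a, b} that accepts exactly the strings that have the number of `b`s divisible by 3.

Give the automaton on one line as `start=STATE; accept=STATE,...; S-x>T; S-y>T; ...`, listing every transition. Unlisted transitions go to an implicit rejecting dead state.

start=s0; accept=s0; s0-a>s0; s0-b>s1; s1-a>s1; s1-b>s2; s2-a>s2; s2-b>s0

The only thing that matters is how many `b`s have appeared, reduced mod 3. Use one state per residue: s0 for 0, …, s2 for 2. Reading `b` moves to the next residue; anything else stays put. s0 is accepting.
        a   b  
>* s0   s0  s1 
   s1   s1  s2 
   s2   s2  s0 
(> = start, * = accepting)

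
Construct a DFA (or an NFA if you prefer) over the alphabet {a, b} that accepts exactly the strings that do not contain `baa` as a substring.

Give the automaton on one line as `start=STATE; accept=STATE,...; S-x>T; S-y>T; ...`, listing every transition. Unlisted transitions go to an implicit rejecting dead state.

Track partial matches of the forbidden pattern `baa`. State q3 is a dead state reached once `baa` has occurred; every other state accepts. q0 means no part of `baa` is currently matched.
        a   b  
>* q0   q0  q1 
 * q1   q2  q1 
 * q2   q3  q1 
   q3   q3  q3 
(> = start, * = accepting)

start=q0; accept=q0,q1,q2; q0-a>q0; q0-b>q1; q1-a>q2; q1-b>q1; q2-a>q3; q2-b>q1; q3-a>q3; q3-b>q3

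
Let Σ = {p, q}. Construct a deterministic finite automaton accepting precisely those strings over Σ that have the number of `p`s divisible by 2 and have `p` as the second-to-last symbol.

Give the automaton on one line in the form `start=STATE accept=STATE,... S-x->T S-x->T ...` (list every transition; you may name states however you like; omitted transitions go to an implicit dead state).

Handle the two conditions separately and then intersect. The first has 2 states tracking the count of `p`s modulo 2; the second has 7 states tracking the last 2 symbols read. A product state is a pair (one from each), accepting exactly when both do.
11 states suffice.
          p    q  
>  s0     s1   s2 
   s1     s3   s4 
   s2     s5   s6 
 * s3     s7   s8 
   s4     s9  s10 
   s5     s3   s4 
   s6     s5   s6 
   s7     s3   s4 
 * s8     s5   s6 
   s9     s7   s8 
   s10    s9  s10 
(> = start, * = accepting)

start=s0 accept=s3,s8 s0-p->s1 s0-q->s2 s1-p->s3 s1-q->s4 s2-p->s5 s2-q->s6 s3-p->s7 s3-q->s8 s4-p->s9 s4-q->s10 s5-p->s3 s5-q->s4 s6-p->s5 s6-q->s6 s7-p->s3 s7-q->s4 s8-p->s5 s8-q->s6 s9-p->s7 s9-q->s8 s10-p->s9 s10-q->s10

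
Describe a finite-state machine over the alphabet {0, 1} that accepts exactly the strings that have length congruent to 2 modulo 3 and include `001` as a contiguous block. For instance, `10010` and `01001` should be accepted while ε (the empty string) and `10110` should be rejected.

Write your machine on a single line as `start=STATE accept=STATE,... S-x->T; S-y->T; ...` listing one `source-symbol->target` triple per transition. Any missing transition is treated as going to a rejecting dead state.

Handle the two conditions separately and then intersect. The first has 3 states tracking the input length modulo 3; the second has 4 states tracking whether and how much of `001` has been seen. A product state is a pair (one from each), accepting exactly when both do.
          0    1  
>  s0     s1   s2 
   s1     s3   s4 
   s2     s5   s4 
   s3     s6   s7 
   s4     s8   s0 
   s5     s6   s0 
   s6     s9  s10 
   s7    s10  s10 
   s8     s9   s2 
   s9     s3  s11 
   s10   s11  s11 
 * s11    s7   s7 
(> = start, * = accepting)

start=s0; accept=s11; s0-0->s1; s0-1->s2; s1-0->s3; s1-1->s4; s2-0->s5; s2-1->s4; s3-0->s6; s3-1->s7; s4-0->s8; s4-1->s0; s5-0->s6; s5-1->s0; s6-0->s9; s6-1->s10; s7-0->s10; s7-1->s10; s8-0->s9; s8-1->s2; s9-0->s3; s9-1->s11; s10-0->s11; s10-1->s11; s11-0->s7; s11-1->s7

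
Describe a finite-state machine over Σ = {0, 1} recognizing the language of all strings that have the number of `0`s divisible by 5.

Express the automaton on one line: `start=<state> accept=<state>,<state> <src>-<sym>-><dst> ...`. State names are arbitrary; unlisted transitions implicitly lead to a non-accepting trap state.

start=q0 accept=q0 q0-0->q1 q0-1->q0 q1-0->q2 q1-1->q1 q2-0->q3 q2-1->q2 q3-0->q4 q3-1->q3 q4-0->q0 q4-1->q4

The only thing that matters is how many `0`s have appeared, reduced mod 5. Use one state per residue: q0 for 0, …, q4 for 4. Reading `0` moves to the next residue; anything else stays put. q0 is accepting.
With 5 states:
        0   1  
>* q0   q1  q0 
   q1   q2  q1 
   q2   q3  q2 
   q3   q4  q3 
   q4   q0  q4 
(> = start, * = accepting)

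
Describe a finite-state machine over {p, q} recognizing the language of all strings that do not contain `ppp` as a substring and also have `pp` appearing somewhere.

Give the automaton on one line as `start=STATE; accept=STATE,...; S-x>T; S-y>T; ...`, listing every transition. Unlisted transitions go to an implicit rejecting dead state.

start=s0; accept=s2,s4,s5; s0-p>s1; s0-q>s0; s1-p>s2; s1-q>s0; s2-p>s3; s2-q>s4; s3-p>s3; s3-q>s3; s4-p>s5; s4-q>s4; s5-p>s2; s5-q>s4

Handle the two conditions separately and then intersect. The first has 4 states tracking partial matches of the forbidden pattern `ppp`; the second has 3 states tracking whether and how much of `pp` has been seen. A product state is a pair (one from each), accepting exactly when both do.
6 states suffice.
        p   q  
>  s0   s1  s0 
   s1   s2  s0 
 * s2   s3  s4 
   s3   s3  s3 
 * s4   s5  s4 
 * s5   s2  s4 
(> = start, * = accepting)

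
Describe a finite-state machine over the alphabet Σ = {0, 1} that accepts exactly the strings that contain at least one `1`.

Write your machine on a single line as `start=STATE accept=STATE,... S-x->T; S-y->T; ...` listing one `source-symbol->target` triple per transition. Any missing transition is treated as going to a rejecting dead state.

Only the number of `1`s matters, and only up to 2. Make a chain q0 → q1 → q2 advanced by each `1` (with q2 absorbing); every other symbol self-loops. The accepting set is {q1, q2}.
With 3 states:
        0   1  
>  q0   q0  q1 
 * q1   q1  q2 
 * q2   q2  q2 
(> = start, * = accepting)

start=q0; accept=q1,q2; q0-0->q0; q0-1->q1; q1-0->q1; q1-1->q2; q2-0->q2; q2-1->q2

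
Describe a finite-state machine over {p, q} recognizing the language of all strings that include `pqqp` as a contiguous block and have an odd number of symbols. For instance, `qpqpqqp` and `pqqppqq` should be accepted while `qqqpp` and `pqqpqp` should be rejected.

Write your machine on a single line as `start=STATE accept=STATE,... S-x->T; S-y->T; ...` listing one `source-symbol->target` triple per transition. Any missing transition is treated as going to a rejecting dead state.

Run two small machines in parallel and take their product. The first has 5 states tracking whether and how much of `pqqp` has been seen; the second has 2 states tracking the input length modulo 2. A product state is a pair (one from each), accepting exactly when both do.
        p   q  
>  S0   S1  S2 
   S1   S3  S4 
   S2   S3  S0 
   S3   S1  S5 
   S4   S1  S6 
   S5   S3  S7 
   S6   S8  S0 
   S7   S9  S2 
   S8   S9  S9 
 * S9   S8  S8 
(> = start, * = accepting)

start=S0; accept=S9; S0-p->S1; S0-q->S2; S1-p->S3; S1-q->S4; S2-p->S3; S2-q->S0; S3-p->S1; S3-q->S5; S4-p->S1; S4-q->S6; S5-p->S3; S5-q->S7; S6-p->S8; S6-q->S0; S7-p->S9; S7-q->S2; S8-p->S9; S8-q->S9; S9-p->S8; S9-q->S8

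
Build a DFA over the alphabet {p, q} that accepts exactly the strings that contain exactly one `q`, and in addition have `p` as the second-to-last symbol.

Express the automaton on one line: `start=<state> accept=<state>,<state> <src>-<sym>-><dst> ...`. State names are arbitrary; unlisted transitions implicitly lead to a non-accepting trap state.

start=A accept=E,H A-p->B A-q->C B-p->D B-q->E C-p->F C-q->G D-p->D D-q->E E-p->F E-q->G F-p->H F-q->I G-p->J G-q->G H-p->H H-q->I I-p->J I-q->G J-p->K J-q->I K-p->K K-q->I

Run two small machines in parallel and take their product. The first has 3 states tracking the count of `q`s, saturating at 2; the second has 7 states tracking the last 2 symbols read. A product state is a pair (one from each), accepting exactly when both do.
       p  q 
>  A   B  C 
   B   D  E 
   C   F  G 
   D   D  E 
 * E   F  G 
   F   H  I 
   G   J  G 
 * H   H  I 
   I   J  G 
   J   K  I 
   K   K  I 
(> = start, * = accepting)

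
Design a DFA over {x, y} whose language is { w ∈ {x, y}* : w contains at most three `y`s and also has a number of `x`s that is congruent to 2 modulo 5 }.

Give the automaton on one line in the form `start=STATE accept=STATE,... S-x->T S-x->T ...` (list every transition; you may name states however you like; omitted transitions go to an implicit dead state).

start=q0 accept=q3,q7,q12,q17 q0-x->q1 q0-y->q2 q1-x->q3 q1-y->q4 q2-x->q4 q2-y->q5 q3-x->q6 q3-y->q7 q4-x->q7 q4-y->q8 q5-x->q8 q5-y->q9 q6-x->q10 q6-y->q11 q7-x->q11 q7-y->q12 q8-x->q12 q8-y->q13 q9-x->q13 q9-y->q14 q10-x->q0 q10-y->q15 q11-x->q15 q11-y->q16 q12-x->q16 q12-y->q17 q13-x->q17 q13-y->q14 q14-x->q14 q14-y->q14 q15-x->q2 q15-y->q18 q16-x->q18 q16-y->q19 q17-x->q19 q17-y->q14 q18-x->q5 q18-y->q20 q19-x->q20 q19-y->q14 q20-x->q9 q20-y->q14

Build one automaton per condition and run them in lockstep. One (5 states) tracks the count of `y`s, saturating at 4; the other (5 states) tracks the count of `x`s modulo 5. Each combined state is a pair, one component from each; accept when both components accept. Equivalent product states are then merged.
21 states suffice.
          x    y  
>  q0     q1   q2 
   q1     q3   q4 
   q2     q4   q5 
 * q3     q6   q7 
   q4     q7   q8 
   q5     q8   q9 
   q6    q10  q11 
 * q7    q11  q12 
   q8    q12  q13 
   q9    q13  q14 
   q10    q0  q15 
   q11   q15  q16 
 * q12   q16  q17 
   q13   q17  q14 
   q14   q14  q14 
   q15    q2  q18 
   q16   q18  q19 
 * q17   q19  q14 
   q18    q5  q20 
   q19   q20  q14 
   q20    q9  q14 
(> = start, * = accepting)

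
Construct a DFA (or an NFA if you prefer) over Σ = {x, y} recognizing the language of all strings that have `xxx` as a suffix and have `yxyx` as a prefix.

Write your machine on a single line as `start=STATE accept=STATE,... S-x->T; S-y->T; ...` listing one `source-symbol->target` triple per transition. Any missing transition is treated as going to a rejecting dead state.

start=S0; accept=S8; S0-x->S1; S0-y->S2; S1-x->S1; S1-y->S1; S2-x->S3; S2-y->S1; S3-x->S1; S3-y->S4; S4-x->S5; S4-y->S1; S5-x->S6; S5-y->S7; S6-x->S8; S6-y->S7; S7-x->S5; S7-y->S7; S8-x->S8; S8-y->S7

Handle the two conditions separately and then intersect. One (4 states) tracks how much of the suffix `xxx` has currently been matched; the other (6 states) tracks whether the input so far still matches the prefix `yxyx`. Each combined state is a pair, one component from each; accept when both components accept. Equivalent product states are then merged.
        x   y  
>  S0   S1  S2 
   S1   S1  S1 
   S2   S3  S1 
   S3   S1  S4 
   S4   S5  S1 
   S5   S6  S7 
   S6   S8  S7 
   S7   S5  S7 
 * S8   S8  S7 
(> = start, * = accepting)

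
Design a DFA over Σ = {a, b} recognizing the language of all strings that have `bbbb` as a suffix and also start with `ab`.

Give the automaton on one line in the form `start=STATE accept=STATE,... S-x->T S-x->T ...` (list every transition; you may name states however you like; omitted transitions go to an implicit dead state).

Build one automaton per condition and run them in lockstep. The first has 5 states tracking how much of the suffix `bbbb` has currently been matched; the second has 4 states tracking whether the input so far still matches the prefix `ab`. A product state is a pair (one from each), accepting exactly when both do. After merging equivalent states the machine shrinks.
With 8 states:
        a   b  
>  S0   S1  S2 
   S1   S2  S3 
   S2   S2  S2 
   S3   S4  S5 
   S4   S4  S3 
   S5   S4  S6 
   S6   S4  S7 
 * S7   S4  S7 
(> = start, * = accepting)

start=S0 accept=S7 S0-a->S1 S0-b->S2 S1-a->S2 S1-b->S3 S2-a->S2 S2-b->S2 S3-a->S4 S3-b->S5 S4-a->S4 S4-b->S3 S5-a->S4 S5-b->S6 S6-a->S4 S6-b->S7 S7-a->S4 S7-b->S7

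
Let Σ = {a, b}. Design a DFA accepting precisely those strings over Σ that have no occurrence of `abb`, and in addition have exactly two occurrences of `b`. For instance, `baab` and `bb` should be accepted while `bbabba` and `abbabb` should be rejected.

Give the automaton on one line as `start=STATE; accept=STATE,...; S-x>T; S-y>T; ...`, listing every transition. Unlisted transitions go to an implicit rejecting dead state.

Build one automaton per condition and run them in lockstep. The first has 4 states tracking partial matches of the forbidden pattern `abb`; the second has 4 states tracking the count of `b`s, saturating at 3. A product state is a pair (one from each), accepting exactly when both do. Minimizing collapses redundant product states.
        a   b  
>  S0   S1  S2 
   S1   S1  S3 
   S2   S2  S4 
   S3   S2  S5 
 * S4   S4  S5 
   S5   S5  S5 
(> = start, * = accepting)

start=S0; accept=S4; S0-a>S1; S0-b>S2; S1-a>S1; S1-b>S3; S2-a>S2; S2-b>S4; S3-a>S2; S3-b>S5; S4-a>S4; S4-b>S5; S5-a>S5; S5-b>S5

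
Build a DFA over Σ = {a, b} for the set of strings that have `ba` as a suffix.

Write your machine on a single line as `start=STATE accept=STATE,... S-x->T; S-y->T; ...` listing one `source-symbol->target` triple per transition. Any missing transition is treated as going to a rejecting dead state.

Let each state record the length of the longest suffix of the input read so far that is also a prefix of `ba`. q1 means the last symbol is `b`; q2 means the last 2 symbols are `ba`. Accept only at q2, where the string currently ends in `ba`.
With 3 states:
        a   b  
>  q0   q0  q1 
   q1   q2  q1 
 * q2   q0  q1 
(> = start, * = accepting)

start=q0; accept=q2; q0-a->q0; q0-b->q1; q1-a->q2; q1-b->q1; q2-a->q0; q2-b->q1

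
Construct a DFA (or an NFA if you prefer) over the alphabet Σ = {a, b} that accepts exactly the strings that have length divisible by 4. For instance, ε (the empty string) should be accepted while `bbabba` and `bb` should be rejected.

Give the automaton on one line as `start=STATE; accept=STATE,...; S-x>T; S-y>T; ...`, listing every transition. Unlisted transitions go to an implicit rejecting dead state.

Only the length mod 4 matters, so use a 4-cycle: from any state, every input symbol moves to the next state, wrapping S3 back to S0. Mark S0 accepting.
A 4-state machine:
        a   b  
>* S0   S1  S1 
   S1   S2  S2 
   S2   S3  S3 
   S3   S0  S0 
(> = start, * = accepting)

start=S0; accept=S0; S0-a>S1; S0-b>S1; S1-a>S2; S1-b>S2; S2-a>S3; S2-b>S3; S3-a>S0; S3-b>S0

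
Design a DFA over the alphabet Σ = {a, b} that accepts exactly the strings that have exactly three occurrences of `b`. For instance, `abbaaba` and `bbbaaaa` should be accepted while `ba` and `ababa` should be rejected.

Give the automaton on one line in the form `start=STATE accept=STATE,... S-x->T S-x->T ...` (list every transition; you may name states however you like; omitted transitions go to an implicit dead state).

Only the number of `b`s matters, and only up to 4. Make a chain s0 → s1 → s2 → s3 → s4 advanced by each `b` (with s4 absorbing); every other symbol self-loops. The accepting set is {s3}.
With 5 states:
        a   b  
>  s0   s0  s1 
   s1   s1  s2 
   s2   s2  s3 
 * s3   s3  s4 
   s4   s4  s4 
(> = start, * = accepting)

start=s0 accept=s3 s0-a->s0 s0-b->s1 s1-a->s1 s1-b->s2 s2-a->s2 s2-b->s3 s3-a->s3 s3-b->s4 s4-a->s4 s4-b->s4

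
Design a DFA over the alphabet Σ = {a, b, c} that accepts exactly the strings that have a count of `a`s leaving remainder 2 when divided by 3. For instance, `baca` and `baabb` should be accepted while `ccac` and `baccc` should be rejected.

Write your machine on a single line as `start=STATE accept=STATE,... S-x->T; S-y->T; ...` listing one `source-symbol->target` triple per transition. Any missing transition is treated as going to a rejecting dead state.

start=q0; accept=q2; q0-a->q1; q0-b->q0; q0-c->q0; q1-a->q2; q1-b->q1; q1-c->q1; q2-a->q0; q2-b->q2; q2-c->q2

The only thing that matters is how many `a`s have appeared, reduced mod 3. Use one state per residue: q0 for 0, …, q2 for 2. Reading `a` moves to the next residue; anything else stays put. q2 is accepting.
A 3-state machine:
        a   b   c  
>  q0   q1  q0  q0 
   q1   q2  q1  q1 
 * q2   q0  q2  q2 
(> = start, * = accepting)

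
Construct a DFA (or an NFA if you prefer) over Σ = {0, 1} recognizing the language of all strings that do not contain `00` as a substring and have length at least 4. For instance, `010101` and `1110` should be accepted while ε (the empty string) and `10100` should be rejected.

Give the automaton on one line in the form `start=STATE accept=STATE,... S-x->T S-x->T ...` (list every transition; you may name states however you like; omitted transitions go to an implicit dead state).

Build one automaton per condition and run them in lockstep. One (3 states) tracks partial matches of the forbidden pattern `00`; the other (6 states) tracks the input length, saturating at 5. Each combined state is a pair, one component from each; accept when both components accept. Minimizing collapses redundant product states.
        0   1  
>  s0   s1  s2 
   s1   s3  s4 
   s2   s5  s4 
   s3   s3  s3 
   s4   s6  s7 
   s5   s3  s7 
   s6   s3  s8 
   s7   s9  s8 
 * s8   s9  s8 
 * s9   s3  s8 
(> = start, * = accepting)

start=s0 accept=s8,s9 s0-0->s1 s0-1->s2 s1-0->s3 s1-1->s4 s2-0->s5 s2-1->s4 s3-0->s3 s3-1->s3 s4-0->s6 s4-1->s7 s5-0->s3 s5-1->s7 s6-0->s3 s6-1->s8 s7-0->s9 s7-1->s8 s8-0->s9 s8-1->s8 s9-0->s3 s9-1->s8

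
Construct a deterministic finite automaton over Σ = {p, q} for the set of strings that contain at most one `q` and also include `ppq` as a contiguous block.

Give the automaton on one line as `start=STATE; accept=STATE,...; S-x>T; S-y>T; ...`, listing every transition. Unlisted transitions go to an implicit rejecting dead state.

start=A; accept=E; A-p>B; A-q>C; B-p>D; B-q>C; C-p>C; C-q>C; D-p>D; D-q>E; E-p>E; E-q>C

Handle the two conditions separately and then intersect. One (3 states) tracks the count of `q`s, saturating at 2; the other (4 states) tracks whether and how much of `ppq` has been seen. Each combined state is a pair, one component from each; accept when both components accept. Equivalent product states are then merged.
With 5 states:
       p  q 
>  A   B  C 
   B   D  C 
   C   C  C 
   D   D  E 
 * E   E  C 
(> = start, * = accepting)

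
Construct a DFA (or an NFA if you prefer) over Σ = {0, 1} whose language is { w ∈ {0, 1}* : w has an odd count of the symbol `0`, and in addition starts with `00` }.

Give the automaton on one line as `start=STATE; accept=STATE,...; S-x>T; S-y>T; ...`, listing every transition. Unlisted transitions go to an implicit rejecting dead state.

Run two small machines in parallel and take their product. One (2 states) tracks the count of `0`s modulo 2; the other (4 states) tracks whether the input so far still matches the prefix `00`. Each combined state is a pair, one component from each; accept when both components accept.
A 6-state machine:
       0  1 
>  A   B  C 
   B   D  E 
   C   E  C 
   D   F  D 
   E   C  E 
 * F   D  F 
(> = start, * = accepting)

start=A; accept=F; A-0>B; A-1>C; B-0>D; B-1>E; C-0>E; C-1>C; D-0>F; D-1>D; E-0>C; E-1>E; F-0>D; F-1>F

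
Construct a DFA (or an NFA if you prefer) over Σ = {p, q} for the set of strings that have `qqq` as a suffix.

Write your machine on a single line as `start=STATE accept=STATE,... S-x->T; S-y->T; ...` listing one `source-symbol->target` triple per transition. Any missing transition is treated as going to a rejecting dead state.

Let each state record the length of the longest suffix of the input read so far that is also a prefix of `qqq`. s1 means the last symbol is `q`; s2 means the last 2 symbols are `qq`; s3 means the last 3 symbols are `qqq`. Accept only at s3, where the string currently ends in `qqq`.
        p   q  
>  s0   s0  s1 
   s1   s0  s2 
   s2   s0  s3 
 * s3   s0  s3 
(> = start, * = accepting)

start=s0; accept=s3; s0-p->s0; s0-q->s1; s1-p->s0; s1-q->s2; s2-p->s0; s2-q->s3; s3-p->s0; s3-q->s3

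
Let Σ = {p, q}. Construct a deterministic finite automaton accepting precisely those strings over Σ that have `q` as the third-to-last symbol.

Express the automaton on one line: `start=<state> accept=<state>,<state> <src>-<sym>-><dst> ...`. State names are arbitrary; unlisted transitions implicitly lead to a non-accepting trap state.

start=A accept=L,M,N,O A-p->B A-q->C B-p->D B-q->E C-p->F C-q->G D-p->H D-q->I E-p->J E-q->K F-p->L F-q->M G-p->N G-q->O H-p->H H-q->I I-p->J I-q->K J-p->L J-q->M K-p->N K-q->O L-p->H L-q->I M-p->J M-q->K N-p->L N-q->M O-p->N O-q->O

Because acceptance depends on a position counted from the end, the machine has to buffer the most recent 3 symbols. Make each state the string of the last up-to-3 symbols read; on input `x` shift the window left and append `x`. Accept when the buffered window has length 3 and begins with `q`.
       p  q 
>  A   B  C 
   B   D  E 
   C   F  G 
   D   H  I 
   E   J  K 
   F   L  M 
   G   N  O 
   H   H  I 
   I   J  K 
   J   L  M 
   K   N  O 
 * L   H  I 
 * M   J  K 
 * N   L  M 
 * O   N  O 
(> = start, * = accepting)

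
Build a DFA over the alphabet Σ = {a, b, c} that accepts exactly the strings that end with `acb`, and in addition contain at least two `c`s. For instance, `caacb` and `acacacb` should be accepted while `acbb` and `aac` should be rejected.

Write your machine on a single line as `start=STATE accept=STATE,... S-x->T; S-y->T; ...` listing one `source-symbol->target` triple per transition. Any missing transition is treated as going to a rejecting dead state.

start=S0; accept=S10,S13; S0-a->S1; S0-b->S0; S0-c->S2; S1-a->S1; S1-b->S0; S1-c->S3; S2-a->S4; S2-b->S2; S2-c->S5; S3-a->S4; S3-b->S6; S3-c->S5; S4-a->S4; S4-b->S2; S4-c->S7; S5-a->S8; S5-b->S5; S5-c->S9; S6-a->S4; S6-b->S2; S6-c->S5; S7-a->S8; S7-b->S10; S7-c->S9; S8-a->S8; S8-b->S5; S8-c->S11; S9-a->S12; S9-b->S9; S9-c->S9; S10-a->S8; S10-b->S5; S10-c->S9; S11-a->S12; S11-b->S13; S11-c->S9; S12-a->S12; S12-b->S9; S12-c->S11; S13-a->S12; S13-b->S9; S13-c->S9

Build one automaton per condition and run them in lockstep. The first has 4 states tracking how much of the suffix `acb` has currently been matched; the second has 4 states tracking the count of `c`s, saturating at 3. A product state is a pair (one from each), accepting exactly when both do.
14 states suffice.
          a    b    c  
>  S0     S1   S0   S2 
   S1     S1   S0   S3 
   S2     S4   S2   S5 
   S3     S4   S6   S5 
   S4     S4   S2   S7 
   S5     S8   S5   S9 
   S6     S4   S2   S5 
   S7     S8  S10   S9 
   S8     S8   S5  S11 
   S9    S12   S9   S9 
 * S10    S8   S5   S9 
   S11   S12  S13   S9 
   S12   S12   S9  S11 
 * S13   S12   S9   S9 
(> = start, * = accepting)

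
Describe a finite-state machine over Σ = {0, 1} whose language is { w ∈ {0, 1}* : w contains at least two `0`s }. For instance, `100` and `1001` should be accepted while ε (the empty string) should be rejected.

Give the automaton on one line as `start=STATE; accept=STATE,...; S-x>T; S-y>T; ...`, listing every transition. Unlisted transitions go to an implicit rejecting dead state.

start=S0; accept=S2,S3; S0-0>S1; S0-1>S0; S1-0>S2; S1-1>S1; S2-0>S3; S2-1>S2; S3-0>S3; S3-1>S3

Count `0`s, saturating at 3: states S0 through S2 mean 0 through 2 `0`s seen; S3 means more than 2. Each `0` increments (capped at S3); other symbols loop. Accept from {S2, S3}.
A 4-state machine:
        0   1  
>  S0   S1  S0 
   S1   S2  S1 
 * S2   S3  S2 
 * S3   S3  S3 
(> = start, * = accepting)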